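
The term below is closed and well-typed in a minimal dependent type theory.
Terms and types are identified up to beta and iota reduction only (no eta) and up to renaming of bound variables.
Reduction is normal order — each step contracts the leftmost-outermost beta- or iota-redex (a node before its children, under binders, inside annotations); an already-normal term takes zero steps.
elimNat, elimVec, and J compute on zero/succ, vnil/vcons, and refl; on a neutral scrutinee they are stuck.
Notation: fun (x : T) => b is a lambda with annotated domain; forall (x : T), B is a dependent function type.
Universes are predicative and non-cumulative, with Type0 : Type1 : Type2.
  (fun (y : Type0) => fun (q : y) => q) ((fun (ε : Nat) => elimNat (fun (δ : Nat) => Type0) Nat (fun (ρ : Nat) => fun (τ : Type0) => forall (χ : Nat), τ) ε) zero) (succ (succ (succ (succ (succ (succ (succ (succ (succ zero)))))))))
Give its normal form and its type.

normal form:
  succ (succ (succ (succ (succ (succ (succ (succ (succ zero))))))))
inferred type:
  Nat


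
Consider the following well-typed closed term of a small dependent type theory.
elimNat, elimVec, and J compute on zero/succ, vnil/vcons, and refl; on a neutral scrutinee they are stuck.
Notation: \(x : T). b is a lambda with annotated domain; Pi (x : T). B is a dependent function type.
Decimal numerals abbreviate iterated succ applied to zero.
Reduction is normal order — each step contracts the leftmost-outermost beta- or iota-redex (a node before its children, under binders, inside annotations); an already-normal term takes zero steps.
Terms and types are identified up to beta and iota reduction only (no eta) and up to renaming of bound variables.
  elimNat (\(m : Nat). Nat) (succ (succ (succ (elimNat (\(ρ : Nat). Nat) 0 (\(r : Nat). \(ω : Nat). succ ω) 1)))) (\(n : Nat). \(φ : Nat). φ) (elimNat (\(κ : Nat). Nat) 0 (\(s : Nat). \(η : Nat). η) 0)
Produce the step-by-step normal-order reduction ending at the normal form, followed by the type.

normal-order reduction sequence:
  elimNat (\(m : Nat). Nat) (succ (succ (succ (elimNat (\(ρ : Nat). Nat) 0 (\(r : Nat). \(ω : Nat). succ ω) 1)))) (\(n : Nat). \(φ : Nat). φ) (elimNat (\(κ : Nat). Nat) 0 (\(s : Nat). \(η : Nat). η) 0)
  ~> elimNat (\(m : Nat). Nat) (succ (succ (succ ((\(ρ : Nat). \(r : Nat). succ r) 0 (elimNat (\(ω : Nat). Nat) 0 (\(n : Nat). \(φ : Nat). succ φ) 0))))) (\(κ : Nat). \(s : Nat). s) (elimNat (\(η : Nat). Nat) 0 (\(h : Nat). \(v : Nat). v) 0)
  ~> elimNat (\(m : Nat). Nat) (succ (succ (succ ((\(ρ : Nat). succ ρ) (elimNat (\(r : Nat). Nat) 0 (\(ω : Nat). \(n : Nat). succ n) 0))))) (\(φ : Nat). \(κ : Nat). κ) (elimNat (\(s : Nat). Nat) 0 (\(η : Nat). \(h : Nat). h) 0)
  ~> elimNat (\(m : Nat). Nat) (succ (succ (succ (succ (elimNat (\(ρ : Nat). Nat) 0 (\(r : Nat). \(ω : Nat). succ ω) 0))))) (\(n : Nat). \(φ : Nat). φ) (elimNat (\(κ : Nat). Nat) 0 (\(s : Nat). \(η : Nat). η) 0)
  ~> elimNat (\(m : Nat). Nat) 4 (\(ρ : Nat). \(r : Nat). r) (elimNat (\(ω : Nat). Nat) 0 (\(n : Nat). \(φ : Nat). φ) 0)
  ~> elimNat (\(m : Nat). Nat) 4 (\(ρ : Nat). \(r : Nat). r) 0
  ~> 4
the term's type:
  Nat


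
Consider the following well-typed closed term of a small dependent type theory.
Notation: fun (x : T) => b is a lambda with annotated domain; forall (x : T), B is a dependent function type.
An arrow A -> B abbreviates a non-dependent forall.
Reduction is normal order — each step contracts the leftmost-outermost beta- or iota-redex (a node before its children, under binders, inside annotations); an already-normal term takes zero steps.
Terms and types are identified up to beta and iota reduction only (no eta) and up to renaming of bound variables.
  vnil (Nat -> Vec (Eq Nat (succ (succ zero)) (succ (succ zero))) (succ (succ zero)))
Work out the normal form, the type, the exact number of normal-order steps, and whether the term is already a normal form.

reduced normal form:
  vnil (Nat -> Vec (Eq Nat (succ (succ zero)) (succ (succ zero))) (succ (succ zero)))
the term's type:
  Vec (Nat -> Vec (Eq Nat (succ (succ zero)) (succ (succ zero))) (succ (succ zero))) zero
normal-order step count: 0
started in normal form: yes


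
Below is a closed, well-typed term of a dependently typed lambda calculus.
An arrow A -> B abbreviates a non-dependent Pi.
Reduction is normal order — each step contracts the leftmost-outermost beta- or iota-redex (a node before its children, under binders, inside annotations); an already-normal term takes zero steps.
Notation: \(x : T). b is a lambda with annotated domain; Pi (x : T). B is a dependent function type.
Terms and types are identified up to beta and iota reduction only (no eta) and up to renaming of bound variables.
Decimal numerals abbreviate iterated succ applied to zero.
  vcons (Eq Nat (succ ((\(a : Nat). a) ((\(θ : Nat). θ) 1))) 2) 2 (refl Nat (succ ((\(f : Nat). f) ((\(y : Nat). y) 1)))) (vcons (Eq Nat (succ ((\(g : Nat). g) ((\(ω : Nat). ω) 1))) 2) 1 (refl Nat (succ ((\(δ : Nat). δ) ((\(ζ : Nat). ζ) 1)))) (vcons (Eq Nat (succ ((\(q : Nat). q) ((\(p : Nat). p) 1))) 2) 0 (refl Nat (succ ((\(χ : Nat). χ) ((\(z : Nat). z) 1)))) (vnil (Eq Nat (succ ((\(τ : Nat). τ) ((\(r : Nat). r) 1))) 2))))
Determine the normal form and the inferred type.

resulting normal form:
  vcons (Eq Nat 2 2) 2 (refl Nat 2) (vcons (Eq Nat 2 2) 1 (refl Nat 2) (vcons (Eq Nat 2 2) 0 (refl Nat 2) (vnil (Eq Nat 2 2))))
inferred type:
  Vec (Eq Nat 2 2) 3
observation: the term reaches its normal form after 14 normal-order steps.


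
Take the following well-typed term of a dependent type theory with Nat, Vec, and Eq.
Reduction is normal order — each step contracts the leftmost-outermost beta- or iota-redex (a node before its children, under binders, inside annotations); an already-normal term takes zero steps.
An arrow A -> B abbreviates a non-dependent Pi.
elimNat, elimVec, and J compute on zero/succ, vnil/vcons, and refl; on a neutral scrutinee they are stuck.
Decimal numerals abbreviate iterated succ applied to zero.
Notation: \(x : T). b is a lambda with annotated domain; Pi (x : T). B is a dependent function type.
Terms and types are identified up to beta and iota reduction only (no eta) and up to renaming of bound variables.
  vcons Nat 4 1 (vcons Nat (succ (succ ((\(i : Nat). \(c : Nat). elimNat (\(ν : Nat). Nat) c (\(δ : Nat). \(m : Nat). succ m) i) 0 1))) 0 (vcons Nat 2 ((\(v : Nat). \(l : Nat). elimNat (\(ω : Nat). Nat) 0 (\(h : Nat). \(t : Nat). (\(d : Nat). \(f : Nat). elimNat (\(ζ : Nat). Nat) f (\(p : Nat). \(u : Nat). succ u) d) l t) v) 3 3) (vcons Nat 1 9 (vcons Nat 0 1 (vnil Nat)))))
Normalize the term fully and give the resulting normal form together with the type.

reduced normal form:
  vcons Nat 4 1 (vcons Nat 3 0 (vcons Nat 2 9 (vcons Nat 1 9 (vcons Nat 0 1 (vnil Nat)))))
inferred type:
  Vec Nat 5


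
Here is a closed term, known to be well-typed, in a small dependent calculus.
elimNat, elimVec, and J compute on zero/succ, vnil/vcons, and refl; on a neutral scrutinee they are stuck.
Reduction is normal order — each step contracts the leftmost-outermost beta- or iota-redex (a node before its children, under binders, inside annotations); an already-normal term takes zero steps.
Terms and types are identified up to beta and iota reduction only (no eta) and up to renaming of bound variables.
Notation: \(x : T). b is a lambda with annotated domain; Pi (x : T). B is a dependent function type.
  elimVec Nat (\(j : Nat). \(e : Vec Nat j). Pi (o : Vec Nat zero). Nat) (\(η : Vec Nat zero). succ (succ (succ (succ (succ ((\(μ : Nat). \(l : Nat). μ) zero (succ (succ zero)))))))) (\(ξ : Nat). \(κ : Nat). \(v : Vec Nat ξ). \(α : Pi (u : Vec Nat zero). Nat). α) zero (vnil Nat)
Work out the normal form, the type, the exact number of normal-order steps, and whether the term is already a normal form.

resulting normal form:
  \(j : Vec Nat zero). succ (succ (succ (succ (succ zero))))
the term's type:
  Pi (j : Vec Nat zero). Nat
normal-order step count: 3
term was already normal: no
first redex: an elimVec iota-redex


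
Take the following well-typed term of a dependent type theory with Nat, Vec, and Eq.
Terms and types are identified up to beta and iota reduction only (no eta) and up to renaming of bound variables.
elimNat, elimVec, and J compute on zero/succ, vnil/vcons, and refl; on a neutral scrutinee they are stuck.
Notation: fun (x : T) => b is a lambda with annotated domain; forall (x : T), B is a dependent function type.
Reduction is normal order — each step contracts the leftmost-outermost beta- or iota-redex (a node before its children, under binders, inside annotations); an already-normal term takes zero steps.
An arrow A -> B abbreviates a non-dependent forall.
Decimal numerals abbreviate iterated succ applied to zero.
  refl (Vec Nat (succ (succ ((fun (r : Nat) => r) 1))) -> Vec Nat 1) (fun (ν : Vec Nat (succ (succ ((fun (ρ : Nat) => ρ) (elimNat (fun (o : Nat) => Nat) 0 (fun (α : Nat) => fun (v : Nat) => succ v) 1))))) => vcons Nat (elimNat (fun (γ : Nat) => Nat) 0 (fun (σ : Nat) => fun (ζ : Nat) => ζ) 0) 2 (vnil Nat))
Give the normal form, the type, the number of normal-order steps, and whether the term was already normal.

reduced normal form:
  refl (Vec Nat 3 -> Vec Nat 1) (fun (r : Vec Nat 3) => vcons Nat 0 2 (vnil Nat))
inferred type:
  Eq (Vec Nat 3 -> Vec Nat 1) (fun (r : Vec Nat 3) => vcons Nat 0 2 (vnil Nat)) (fun (ν : Vec Nat 3) => vcons Nat 0 2 (vnil Nat))
normal-order step count: 7
term was already normal: no
first contracted redex: a beta-redex


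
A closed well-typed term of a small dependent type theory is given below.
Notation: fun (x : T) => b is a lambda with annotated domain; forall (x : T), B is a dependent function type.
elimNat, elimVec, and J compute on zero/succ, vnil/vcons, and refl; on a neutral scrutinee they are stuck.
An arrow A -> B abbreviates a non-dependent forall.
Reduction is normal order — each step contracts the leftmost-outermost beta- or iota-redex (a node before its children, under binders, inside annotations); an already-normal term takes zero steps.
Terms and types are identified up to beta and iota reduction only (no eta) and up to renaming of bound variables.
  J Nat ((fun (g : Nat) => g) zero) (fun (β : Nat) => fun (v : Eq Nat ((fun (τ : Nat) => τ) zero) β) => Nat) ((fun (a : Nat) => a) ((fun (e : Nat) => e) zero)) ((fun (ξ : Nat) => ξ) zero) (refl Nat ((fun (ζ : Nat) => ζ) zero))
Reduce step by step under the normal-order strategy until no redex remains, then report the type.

normal-order reduction:
  J Nat ((fun (g : Nat) => g) zero) (fun (β : Nat) => fun (v : Eq Nat ((fun (τ : Nat) => τ) zero) β) => Nat) ((fun (a : Nat) => a) ((fun (e : Nat) => e) zero)) ((fun (ξ : Nat) => ξ) zero) (refl Nat ((fun (ζ : Nat) => ζ) zero))
  ~> (fun (g : Nat) => g) ((fun (β : Nat) => β) zero)
  ~> (fun (g : Nat) => g) zero
  ~> zero
type:
  Nat


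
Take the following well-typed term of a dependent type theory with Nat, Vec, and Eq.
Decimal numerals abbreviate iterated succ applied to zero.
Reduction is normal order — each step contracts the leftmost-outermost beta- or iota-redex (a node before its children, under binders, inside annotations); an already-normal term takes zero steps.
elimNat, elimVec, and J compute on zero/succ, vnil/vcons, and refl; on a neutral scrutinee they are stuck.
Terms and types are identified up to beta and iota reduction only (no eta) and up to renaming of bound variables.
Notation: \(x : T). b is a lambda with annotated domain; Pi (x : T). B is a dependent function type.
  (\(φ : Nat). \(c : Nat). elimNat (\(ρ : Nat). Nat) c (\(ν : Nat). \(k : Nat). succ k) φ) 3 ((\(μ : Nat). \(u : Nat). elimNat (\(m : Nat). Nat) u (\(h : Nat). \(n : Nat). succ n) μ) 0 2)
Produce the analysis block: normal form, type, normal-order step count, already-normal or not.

normal form:
  5
inferred type:
  Nat
normal-order step count: 15
term was already normal: no
first contracted redex: a beta-redex


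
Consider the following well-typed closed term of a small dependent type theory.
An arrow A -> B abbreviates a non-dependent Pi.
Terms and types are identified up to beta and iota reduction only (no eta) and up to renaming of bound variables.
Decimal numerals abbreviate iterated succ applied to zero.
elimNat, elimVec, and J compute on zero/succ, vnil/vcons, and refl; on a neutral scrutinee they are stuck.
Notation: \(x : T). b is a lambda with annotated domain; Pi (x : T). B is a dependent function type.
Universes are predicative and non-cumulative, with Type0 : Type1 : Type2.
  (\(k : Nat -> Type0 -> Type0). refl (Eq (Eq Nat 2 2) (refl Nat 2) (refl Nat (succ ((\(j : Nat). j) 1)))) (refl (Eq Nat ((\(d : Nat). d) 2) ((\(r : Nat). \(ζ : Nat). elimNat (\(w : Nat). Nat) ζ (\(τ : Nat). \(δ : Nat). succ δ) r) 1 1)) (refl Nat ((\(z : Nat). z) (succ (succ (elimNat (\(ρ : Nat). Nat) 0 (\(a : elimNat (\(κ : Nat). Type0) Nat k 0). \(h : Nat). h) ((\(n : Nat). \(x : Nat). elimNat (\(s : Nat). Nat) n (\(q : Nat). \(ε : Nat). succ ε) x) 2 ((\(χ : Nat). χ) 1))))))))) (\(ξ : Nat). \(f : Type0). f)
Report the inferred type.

type:
  Eq (Eq (Eq Nat 2 2) (refl Nat 2) (refl Nat 2)) (refl (Eq Nat 2 2) (refl Nat 2)) (refl (Eq Nat 2 2) (refl Nat 2))


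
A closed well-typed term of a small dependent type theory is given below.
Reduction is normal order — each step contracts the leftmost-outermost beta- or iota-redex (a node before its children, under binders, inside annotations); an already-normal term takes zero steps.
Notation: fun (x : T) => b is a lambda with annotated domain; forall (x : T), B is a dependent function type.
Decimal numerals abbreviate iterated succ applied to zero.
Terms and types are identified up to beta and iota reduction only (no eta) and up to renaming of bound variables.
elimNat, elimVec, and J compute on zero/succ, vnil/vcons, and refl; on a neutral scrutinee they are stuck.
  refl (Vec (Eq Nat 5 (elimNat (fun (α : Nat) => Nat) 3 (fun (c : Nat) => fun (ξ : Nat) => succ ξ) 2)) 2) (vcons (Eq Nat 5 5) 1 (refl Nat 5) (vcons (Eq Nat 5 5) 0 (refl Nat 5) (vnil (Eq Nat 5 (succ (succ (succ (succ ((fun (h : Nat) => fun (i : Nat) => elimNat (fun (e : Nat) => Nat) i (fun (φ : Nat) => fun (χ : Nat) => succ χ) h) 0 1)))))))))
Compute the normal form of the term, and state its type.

normal form:
  refl (Vec (Eq Nat 5 5) 2) (vcons (Eq Nat 5 5) 1 (refl Nat 5) (vcons (Eq Nat 5 5) 0 (refl Nat 5) (vnil (Eq Nat 5 5))))
the term's type:
  Eq (Vec (Eq Nat 5 5) 2) (vcons (Eq Nat 5 5) 1 (refl Nat 5) (vcons (Eq Nat 5 5) 0 (refl Nat 5) (vnil (Eq Nat 5 5)))) (vcons (Eq Nat 5 5) 1 (refl Nat 5) (vcons (Eq Nat 5 5) 0 (refl Nat 5) (vnil (Eq Nat 5 5))))
observation: contracting an elimNat iota-redex first, the term normalizes in 10 steps.


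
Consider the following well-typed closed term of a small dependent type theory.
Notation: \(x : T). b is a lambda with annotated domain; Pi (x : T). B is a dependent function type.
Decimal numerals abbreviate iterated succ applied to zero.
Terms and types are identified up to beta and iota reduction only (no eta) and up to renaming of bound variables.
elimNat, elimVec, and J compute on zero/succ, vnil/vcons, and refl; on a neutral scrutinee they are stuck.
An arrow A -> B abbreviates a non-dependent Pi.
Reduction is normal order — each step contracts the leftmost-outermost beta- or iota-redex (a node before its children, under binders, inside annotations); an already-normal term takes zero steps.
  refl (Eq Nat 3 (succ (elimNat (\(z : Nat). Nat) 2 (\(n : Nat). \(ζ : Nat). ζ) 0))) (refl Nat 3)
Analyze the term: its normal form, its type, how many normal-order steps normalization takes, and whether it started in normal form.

resulting normal form:
  refl (Eq Nat 3 3) (refl Nat 3)
inferred type:
  Eq (Eq Nat 3 3) (refl Nat 3) (refl Nat 3)
steps to reach normal form (normal order): 1
started in normal form: no
first contracted redex: an elimNat iota-redex


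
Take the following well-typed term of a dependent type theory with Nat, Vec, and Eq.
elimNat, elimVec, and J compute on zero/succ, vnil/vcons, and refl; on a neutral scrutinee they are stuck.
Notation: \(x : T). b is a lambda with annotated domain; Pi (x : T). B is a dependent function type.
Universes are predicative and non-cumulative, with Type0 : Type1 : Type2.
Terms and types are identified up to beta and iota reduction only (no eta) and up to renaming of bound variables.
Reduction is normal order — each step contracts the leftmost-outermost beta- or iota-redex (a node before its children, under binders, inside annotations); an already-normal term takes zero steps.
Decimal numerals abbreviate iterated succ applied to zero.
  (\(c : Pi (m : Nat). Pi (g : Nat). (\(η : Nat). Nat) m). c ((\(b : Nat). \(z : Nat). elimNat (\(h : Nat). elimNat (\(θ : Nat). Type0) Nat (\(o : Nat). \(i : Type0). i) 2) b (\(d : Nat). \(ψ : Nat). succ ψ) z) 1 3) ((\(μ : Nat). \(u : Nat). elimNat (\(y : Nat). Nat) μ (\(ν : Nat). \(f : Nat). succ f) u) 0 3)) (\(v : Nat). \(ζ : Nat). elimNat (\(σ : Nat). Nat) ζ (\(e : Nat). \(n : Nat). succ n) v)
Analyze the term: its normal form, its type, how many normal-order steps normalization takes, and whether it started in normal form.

reduced normal form:
  7
inferred type:
  Nat
normal-order step count: 40
already normal: no
first contracted redex: a beta-redex


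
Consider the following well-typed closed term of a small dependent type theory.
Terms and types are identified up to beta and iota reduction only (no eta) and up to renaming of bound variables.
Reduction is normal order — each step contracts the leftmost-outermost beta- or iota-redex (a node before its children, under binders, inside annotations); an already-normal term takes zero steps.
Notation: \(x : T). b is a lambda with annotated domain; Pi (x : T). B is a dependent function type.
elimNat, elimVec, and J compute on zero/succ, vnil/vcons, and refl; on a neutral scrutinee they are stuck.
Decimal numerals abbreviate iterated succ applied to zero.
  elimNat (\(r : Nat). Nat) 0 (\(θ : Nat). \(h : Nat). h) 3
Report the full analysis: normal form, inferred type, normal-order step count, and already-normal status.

reduced normal form:
  0
type:
  Nat
normal-order step count: 10
started in normal form: no
first redex: an elimNat iota-redex


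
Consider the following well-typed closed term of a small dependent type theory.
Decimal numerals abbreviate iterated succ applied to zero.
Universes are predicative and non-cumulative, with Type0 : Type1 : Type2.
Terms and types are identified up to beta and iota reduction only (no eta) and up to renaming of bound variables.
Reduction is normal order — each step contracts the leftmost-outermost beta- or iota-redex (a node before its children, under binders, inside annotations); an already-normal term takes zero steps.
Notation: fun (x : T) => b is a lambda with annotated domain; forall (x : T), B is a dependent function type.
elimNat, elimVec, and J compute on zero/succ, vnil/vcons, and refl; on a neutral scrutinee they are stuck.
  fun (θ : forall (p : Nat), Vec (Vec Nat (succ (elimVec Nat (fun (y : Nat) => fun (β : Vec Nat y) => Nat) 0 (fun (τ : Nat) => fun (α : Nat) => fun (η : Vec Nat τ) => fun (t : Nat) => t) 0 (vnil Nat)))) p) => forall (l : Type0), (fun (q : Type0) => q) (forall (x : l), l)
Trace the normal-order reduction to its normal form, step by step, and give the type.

normal-order reduction:
  fun (θ : forall (p : Nat), Vec (Vec Nat (succ (elimVec Nat (fun (y : Nat) => fun (β : Vec Nat y) => Nat) 0 (fun (τ : Nat) => fun (α : Nat) => fun (η : Vec Nat τ) => fun (t : Nat) => t) 0 (vnil Nat)))) p) => forall (l : Type0), (fun (q : Type0) => q) (forall (x : l), l)
  ~> fun (θ : forall (p : Nat), Vec (Vec Nat 1) p) => forall (y : Type0), (fun (β : Type0) => β) (forall (τ : y), y)
  ~> fun (θ : forall (p : Nat), Vec (Vec Nat 1) p) => forall (y : Type0), forall (β : y), y
type:
  forall (θ : forall (p : Nat), Vec (Vec Nat 1) p), Type1


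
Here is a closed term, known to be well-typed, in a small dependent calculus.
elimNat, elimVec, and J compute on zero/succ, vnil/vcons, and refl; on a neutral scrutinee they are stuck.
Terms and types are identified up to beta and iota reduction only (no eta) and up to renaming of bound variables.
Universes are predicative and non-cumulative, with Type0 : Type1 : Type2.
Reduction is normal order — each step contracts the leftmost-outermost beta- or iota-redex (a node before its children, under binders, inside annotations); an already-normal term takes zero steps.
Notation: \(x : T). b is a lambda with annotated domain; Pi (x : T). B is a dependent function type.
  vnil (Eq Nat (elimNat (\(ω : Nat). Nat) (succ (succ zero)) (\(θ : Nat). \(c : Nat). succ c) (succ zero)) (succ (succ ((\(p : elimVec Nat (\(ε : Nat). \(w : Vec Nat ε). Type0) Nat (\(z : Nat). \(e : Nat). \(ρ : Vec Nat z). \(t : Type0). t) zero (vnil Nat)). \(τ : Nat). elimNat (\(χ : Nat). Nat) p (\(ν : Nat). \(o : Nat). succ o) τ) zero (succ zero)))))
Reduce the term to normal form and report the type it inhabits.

normal form:
  vnil (Eq Nat (succ (succ (succ zero))) (succ (succ (succ zero))))
type:
  Vec (Eq Nat (succ (succ (succ zero))) (succ (succ (succ zero)))) zero


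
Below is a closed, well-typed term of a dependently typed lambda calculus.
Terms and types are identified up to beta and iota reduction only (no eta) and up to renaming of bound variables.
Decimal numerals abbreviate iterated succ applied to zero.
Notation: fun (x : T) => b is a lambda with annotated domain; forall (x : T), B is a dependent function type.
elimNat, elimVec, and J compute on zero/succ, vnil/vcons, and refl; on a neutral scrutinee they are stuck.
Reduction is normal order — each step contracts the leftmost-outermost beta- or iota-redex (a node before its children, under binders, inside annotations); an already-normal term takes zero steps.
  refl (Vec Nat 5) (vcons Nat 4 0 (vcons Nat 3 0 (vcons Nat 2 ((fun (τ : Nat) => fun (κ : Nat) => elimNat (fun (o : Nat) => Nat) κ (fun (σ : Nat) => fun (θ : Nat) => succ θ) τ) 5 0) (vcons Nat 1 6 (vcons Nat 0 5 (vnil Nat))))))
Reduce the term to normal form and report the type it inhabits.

resulting normal form:
  refl (Vec Nat 5) (vcons Nat 4 0 (vcons Nat 3 0 (vcons Nat 2 5 (vcons Nat 1 6 (vcons Nat 0 5 (vnil Nat))))))
the term's type:
  Eq (Vec Nat 5) (vcons Nat 4 0 (vcons Nat 3 0 (vcons Nat 2 5 (vcons Nat 1 6 (vcons Nat 0 5 (vnil Nat)))))) (vcons Nat 4 0 (vcons Nat 3 0 (vcons Nat 2 5 (vcons Nat 1 6 (vcons Nat 0 5 (vnil Nat))))))
observation: 18 normal-order steps separate the term from its normal form.


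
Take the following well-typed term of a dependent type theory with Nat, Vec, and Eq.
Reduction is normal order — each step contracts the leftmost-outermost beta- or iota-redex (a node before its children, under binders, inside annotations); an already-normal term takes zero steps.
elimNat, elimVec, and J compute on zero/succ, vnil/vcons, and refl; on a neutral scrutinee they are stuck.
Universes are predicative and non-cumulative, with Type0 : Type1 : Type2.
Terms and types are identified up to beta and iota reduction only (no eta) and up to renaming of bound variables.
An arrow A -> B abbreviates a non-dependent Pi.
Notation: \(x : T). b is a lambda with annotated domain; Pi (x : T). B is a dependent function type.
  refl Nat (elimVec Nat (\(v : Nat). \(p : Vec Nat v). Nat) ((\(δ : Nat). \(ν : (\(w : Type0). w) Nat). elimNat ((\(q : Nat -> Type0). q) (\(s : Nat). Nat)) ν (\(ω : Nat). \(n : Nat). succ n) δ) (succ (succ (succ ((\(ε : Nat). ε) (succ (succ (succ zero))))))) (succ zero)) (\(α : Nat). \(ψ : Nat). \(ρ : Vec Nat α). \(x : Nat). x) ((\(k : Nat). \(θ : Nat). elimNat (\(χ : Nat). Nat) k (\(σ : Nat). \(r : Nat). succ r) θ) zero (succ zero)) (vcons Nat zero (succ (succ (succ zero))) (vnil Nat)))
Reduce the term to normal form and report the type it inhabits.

resulting normal form:
  refl Nat (succ (succ (succ (succ (succ (succ (succ zero)))))))
type:
  Eq Nat (succ (succ (succ (succ (succ (succ (succ zero))))))) (succ (succ (succ (succ (succ (succ (succ zero)))))))
observation: contracting an elimVec iota-redex first, the term normalizes in 29 steps.


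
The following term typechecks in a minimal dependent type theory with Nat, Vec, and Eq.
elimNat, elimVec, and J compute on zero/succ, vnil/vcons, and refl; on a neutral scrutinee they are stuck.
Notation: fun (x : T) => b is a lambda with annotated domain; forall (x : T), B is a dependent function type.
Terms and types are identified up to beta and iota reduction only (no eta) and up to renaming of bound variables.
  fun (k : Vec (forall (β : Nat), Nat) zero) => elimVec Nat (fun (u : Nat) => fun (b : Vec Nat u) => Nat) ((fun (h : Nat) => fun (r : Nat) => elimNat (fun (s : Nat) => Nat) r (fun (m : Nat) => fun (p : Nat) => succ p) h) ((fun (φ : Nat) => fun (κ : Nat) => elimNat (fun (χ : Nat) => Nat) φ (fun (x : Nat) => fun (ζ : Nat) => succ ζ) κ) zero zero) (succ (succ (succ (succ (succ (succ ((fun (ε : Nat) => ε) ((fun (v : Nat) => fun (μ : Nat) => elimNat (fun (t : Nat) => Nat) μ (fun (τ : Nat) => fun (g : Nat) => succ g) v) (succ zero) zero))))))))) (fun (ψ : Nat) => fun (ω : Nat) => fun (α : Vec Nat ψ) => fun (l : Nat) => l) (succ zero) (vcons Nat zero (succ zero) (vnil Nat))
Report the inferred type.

type:
  forall (k : Vec (forall (β : Nat), Nat) zero), Nat


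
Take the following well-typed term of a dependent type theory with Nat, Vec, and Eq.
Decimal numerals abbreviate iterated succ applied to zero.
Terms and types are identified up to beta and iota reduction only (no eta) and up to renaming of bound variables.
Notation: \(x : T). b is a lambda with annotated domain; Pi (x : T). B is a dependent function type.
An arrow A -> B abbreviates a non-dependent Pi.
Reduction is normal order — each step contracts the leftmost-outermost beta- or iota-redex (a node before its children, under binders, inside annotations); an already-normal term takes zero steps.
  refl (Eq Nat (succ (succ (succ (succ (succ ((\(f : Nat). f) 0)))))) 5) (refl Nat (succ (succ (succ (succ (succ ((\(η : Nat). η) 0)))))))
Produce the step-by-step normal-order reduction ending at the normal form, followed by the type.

reduction (normal order):
  refl (Eq Nat (succ (succ (succ (succ (succ ((\(f : Nat). f) 0)))))) 5) (refl Nat (succ (succ (succ (succ (succ ((\(η : Nat). η) 0)))))))
  ~> refl (Eq Nat 5 5) (refl Nat (succ (succ (succ (succ (succ ((\(f : Nat). f) 0)))))))
  ~> refl (Eq Nat 5 5) (refl Nat 5)
type:
  Eq (Eq Nat 5 5) (refl Nat 5) (refl Nat 5)


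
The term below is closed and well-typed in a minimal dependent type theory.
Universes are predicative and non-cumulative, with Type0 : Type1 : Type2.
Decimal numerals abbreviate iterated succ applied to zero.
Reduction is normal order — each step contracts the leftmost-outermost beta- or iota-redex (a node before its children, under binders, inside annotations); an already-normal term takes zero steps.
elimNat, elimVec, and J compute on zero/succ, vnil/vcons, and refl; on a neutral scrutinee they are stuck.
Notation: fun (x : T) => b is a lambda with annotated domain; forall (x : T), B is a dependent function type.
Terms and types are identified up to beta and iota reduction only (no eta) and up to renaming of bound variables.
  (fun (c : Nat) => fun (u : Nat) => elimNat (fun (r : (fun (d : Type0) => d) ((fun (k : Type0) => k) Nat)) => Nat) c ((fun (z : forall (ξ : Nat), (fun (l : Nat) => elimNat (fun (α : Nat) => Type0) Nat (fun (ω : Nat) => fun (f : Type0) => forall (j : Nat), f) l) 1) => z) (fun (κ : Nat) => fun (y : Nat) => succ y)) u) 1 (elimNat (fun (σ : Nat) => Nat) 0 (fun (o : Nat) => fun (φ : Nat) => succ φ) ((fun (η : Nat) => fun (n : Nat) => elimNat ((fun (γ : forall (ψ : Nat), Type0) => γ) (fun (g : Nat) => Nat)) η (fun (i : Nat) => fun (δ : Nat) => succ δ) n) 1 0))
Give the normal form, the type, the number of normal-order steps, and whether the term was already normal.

reduced normal form:
  2
inferred type:
  Nat
reduction steps (normal order): 16
already normal: no
first contracted redex: a beta-redex


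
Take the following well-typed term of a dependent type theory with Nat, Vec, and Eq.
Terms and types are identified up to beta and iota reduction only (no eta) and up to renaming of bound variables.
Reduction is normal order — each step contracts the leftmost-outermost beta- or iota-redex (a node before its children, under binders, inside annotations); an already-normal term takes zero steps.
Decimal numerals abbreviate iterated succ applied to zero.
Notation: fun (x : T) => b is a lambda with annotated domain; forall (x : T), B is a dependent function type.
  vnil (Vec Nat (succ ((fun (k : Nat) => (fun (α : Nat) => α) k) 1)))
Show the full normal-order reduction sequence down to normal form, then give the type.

reduction (normal order):
  vnil (Vec Nat (succ ((fun (k : Nat) => (fun (α : Nat) => α) k) 1)))
  ~> vnil (Vec Nat (succ ((fun (k : Nat) => k) 1)))
  ~> vnil (Vec Nat 2)
inferred type:
  Vec (Vec Nat 2) 0


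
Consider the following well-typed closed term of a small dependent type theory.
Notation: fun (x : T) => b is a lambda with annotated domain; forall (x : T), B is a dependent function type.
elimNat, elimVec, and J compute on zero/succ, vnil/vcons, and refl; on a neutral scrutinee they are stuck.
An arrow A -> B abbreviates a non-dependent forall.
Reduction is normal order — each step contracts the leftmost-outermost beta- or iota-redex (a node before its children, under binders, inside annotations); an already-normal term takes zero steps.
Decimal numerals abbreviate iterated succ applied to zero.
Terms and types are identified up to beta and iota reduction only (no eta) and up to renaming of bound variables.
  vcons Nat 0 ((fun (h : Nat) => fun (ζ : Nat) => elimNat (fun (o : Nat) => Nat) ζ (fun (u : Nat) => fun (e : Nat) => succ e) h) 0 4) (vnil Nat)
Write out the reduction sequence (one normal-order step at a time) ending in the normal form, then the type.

normal-order reduction sequence:
  vcons Nat 0 ((fun (h : Nat) => fun (ζ : Nat) => elimNat (fun (o : Nat) => Nat) ζ (fun (u : Nat) => fun (e : Nat) => succ e) h) 0 4) (vnil Nat)
  ~> vcons Nat 0 ((fun (h : Nat) => elimNat (fun (ζ : Nat) => Nat) h (fun (o : Nat) => fun (u : Nat) => succ u) 0) 4) (vnil Nat)
  ~> vcons Nat 0 (elimNat (fun (h : Nat) => Nat) 4 (fun (ζ : Nat) => fun (o : Nat) => succ o) 0) (vnil Nat)
  ~> vcons Nat 0 4 (vnil Nat)
type:
  Vec Nat 1


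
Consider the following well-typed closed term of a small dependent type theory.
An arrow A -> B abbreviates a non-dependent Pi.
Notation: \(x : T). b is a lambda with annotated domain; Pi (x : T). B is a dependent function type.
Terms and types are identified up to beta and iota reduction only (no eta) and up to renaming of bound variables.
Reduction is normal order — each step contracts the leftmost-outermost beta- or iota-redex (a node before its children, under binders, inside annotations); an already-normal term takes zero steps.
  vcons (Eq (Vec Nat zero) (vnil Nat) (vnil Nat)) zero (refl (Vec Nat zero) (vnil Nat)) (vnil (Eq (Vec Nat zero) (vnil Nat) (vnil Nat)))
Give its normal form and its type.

normal form:
  vcons (Eq (Vec Nat zero) (vnil Nat) (vnil Nat)) zero (refl (Vec Nat zero) (vnil Nat)) (vnil (Eq (Vec Nat zero) (vnil Nat) (vnil Nat)))
type:
  Vec (Eq (Vec Nat zero) (vnil Nat) (vnil Nat)) (succ zero)
observation: the term is already in normal form.


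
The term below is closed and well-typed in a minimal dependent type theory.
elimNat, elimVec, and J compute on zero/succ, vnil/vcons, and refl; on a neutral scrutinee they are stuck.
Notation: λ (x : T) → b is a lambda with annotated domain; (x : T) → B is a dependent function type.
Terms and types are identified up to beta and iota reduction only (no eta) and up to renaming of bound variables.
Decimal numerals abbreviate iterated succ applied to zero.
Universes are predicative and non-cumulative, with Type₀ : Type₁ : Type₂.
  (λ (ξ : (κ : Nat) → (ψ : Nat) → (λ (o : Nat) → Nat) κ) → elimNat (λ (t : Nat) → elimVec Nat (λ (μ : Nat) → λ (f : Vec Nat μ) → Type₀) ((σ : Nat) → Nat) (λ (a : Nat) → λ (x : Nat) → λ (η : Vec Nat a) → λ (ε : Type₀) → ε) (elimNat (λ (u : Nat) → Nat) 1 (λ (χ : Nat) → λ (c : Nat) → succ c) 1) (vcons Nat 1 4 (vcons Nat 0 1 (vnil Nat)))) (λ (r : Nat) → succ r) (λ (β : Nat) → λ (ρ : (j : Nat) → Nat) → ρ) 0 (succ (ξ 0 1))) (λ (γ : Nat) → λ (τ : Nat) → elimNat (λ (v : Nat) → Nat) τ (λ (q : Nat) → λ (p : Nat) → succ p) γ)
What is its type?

inferred type:
  Nat


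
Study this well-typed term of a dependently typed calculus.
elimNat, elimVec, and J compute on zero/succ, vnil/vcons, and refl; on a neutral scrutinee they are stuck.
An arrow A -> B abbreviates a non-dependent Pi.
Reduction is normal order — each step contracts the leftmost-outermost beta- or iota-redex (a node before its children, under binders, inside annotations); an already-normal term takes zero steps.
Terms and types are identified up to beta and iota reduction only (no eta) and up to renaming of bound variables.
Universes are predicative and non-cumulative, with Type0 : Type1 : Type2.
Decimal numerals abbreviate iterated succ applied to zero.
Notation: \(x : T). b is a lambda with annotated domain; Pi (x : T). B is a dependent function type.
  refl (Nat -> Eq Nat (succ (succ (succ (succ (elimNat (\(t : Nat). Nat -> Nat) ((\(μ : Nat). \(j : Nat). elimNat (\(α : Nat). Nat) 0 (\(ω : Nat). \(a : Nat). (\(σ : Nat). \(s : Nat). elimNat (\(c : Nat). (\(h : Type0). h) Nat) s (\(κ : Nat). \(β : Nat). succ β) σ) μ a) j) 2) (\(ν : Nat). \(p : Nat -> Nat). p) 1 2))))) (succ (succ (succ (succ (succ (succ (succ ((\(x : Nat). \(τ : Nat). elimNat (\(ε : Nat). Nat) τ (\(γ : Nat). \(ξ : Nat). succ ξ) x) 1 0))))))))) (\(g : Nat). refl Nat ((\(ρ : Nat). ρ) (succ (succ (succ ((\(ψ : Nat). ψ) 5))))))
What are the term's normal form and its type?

normal form:
  refl (Nat -> Eq Nat 8 8) (\(t : Nat). refl Nat 8)
the term's type:
  Eq (Nat -> Eq Nat 8 8) (\(t : Nat). refl Nat 8) (\(μ : Nat). refl Nat 8)
observation: reduction starts at an elimNat iota-redex, and 39 normal-order steps reach the normal form.


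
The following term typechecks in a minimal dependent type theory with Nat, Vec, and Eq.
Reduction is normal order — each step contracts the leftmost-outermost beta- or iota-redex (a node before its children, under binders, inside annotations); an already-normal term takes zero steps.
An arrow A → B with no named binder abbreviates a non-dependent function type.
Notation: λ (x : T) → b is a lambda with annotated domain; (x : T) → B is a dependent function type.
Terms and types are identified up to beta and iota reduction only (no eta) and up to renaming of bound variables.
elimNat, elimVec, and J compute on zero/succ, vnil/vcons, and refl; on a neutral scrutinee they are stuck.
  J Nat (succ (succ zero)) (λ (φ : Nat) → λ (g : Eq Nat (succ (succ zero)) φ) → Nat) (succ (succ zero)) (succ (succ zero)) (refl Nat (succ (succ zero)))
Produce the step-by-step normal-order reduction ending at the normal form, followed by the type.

normal-order reduction sequence:
  J Nat (succ (succ zero)) (λ (φ : Nat) → λ (g : Eq Nat (succ (succ zero)) φ) → Nat) (succ (succ zero)) (succ (succ zero)) (refl Nat (succ (succ zero)))
  ~> succ (succ zero)
inferred type:
  Nat


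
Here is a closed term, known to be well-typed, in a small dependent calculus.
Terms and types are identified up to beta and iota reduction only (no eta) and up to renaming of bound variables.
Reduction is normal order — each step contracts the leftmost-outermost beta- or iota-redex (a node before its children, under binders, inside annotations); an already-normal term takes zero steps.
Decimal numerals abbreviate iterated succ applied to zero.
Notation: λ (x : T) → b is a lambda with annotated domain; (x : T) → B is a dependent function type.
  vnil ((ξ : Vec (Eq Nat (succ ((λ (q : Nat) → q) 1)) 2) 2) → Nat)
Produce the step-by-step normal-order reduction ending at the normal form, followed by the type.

normal-order reduction sequence:
  vnil ((ξ : Vec (Eq Nat (succ ((λ (q : Nat) → q) 1)) 2) 2) → Nat)
  ~> vnil ((ξ : Vec (Eq Nat 2 2) 2) → Nat)
type:
  Vec ((ξ : Vec (Eq Nat 2 2) 2) → Nat) 0


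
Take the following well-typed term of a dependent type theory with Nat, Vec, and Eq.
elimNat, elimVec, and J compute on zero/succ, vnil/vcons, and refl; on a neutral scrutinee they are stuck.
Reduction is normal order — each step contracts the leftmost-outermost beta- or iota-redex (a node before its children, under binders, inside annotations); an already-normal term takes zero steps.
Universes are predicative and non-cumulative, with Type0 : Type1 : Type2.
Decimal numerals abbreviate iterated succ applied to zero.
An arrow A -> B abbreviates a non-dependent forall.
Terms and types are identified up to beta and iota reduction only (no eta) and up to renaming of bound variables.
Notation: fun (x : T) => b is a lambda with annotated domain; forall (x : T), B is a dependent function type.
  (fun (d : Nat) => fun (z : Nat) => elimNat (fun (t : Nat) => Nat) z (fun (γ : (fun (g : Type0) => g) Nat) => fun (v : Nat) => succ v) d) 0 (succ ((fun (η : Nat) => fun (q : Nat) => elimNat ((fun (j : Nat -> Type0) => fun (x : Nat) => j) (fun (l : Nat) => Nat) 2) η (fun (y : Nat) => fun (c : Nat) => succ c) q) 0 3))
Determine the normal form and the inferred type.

normal form:
  4
inferred type:
  Nat
observation: the term reaches its normal form after 15 normal-order steps.


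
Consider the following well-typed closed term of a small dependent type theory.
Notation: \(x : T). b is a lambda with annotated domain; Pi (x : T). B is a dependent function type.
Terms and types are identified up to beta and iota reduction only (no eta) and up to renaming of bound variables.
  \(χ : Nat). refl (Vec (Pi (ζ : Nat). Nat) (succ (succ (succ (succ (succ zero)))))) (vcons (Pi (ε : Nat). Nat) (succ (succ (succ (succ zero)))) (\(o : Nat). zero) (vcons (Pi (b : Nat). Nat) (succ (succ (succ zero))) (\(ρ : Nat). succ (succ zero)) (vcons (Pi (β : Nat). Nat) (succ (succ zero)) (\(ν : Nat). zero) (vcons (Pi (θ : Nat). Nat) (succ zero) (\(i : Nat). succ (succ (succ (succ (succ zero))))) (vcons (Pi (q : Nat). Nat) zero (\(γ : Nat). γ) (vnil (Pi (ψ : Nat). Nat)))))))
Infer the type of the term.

the term's type:
  Pi (χ : Nat). Eq (Vec (Pi (ζ : Nat). Nat) (succ (succ (succ (succ (succ zero)))))) (vcons (Pi (ε : Nat). Nat) (succ (succ (succ (succ zero)))) (\(o : Nat). zero) (vcons (Pi (b : Nat). Nat) (succ (succ (succ zero))) (\(ρ : Nat). succ (succ zero)) (vcons (Pi (β : Nat). Nat) (succ (succ zero)) (\(ν : Nat). zero) (vcons (Pi (θ : Nat). Nat) (succ zero) (\(i : Nat). succ (succ (succ (succ (succ zero))))) (vcons (Pi (q : Nat). Nat) zero (\(γ : Nat). γ) (vnil (Pi (ψ : Nat). Nat))))))) (vcons (Pi (p : Nat). Nat) (succ (succ (succ (succ zero)))) (\(l : Nat). zero) (vcons (Pi (η : Nat). Nat) (succ (succ (succ zero))) (\(n : Nat). succ (succ zero)) (vcons (Pi (u : Nat). Nat) (succ (succ zero)) (\(σ : Nat). zero) (vcons (Pi (s : Nat). Nat) (succ zero) (\(y : Nat). succ (succ (succ (succ (succ zero))))) (vcons (Pi (m : Nat). Nat) zero (\(ξ : Nat). ξ) (vnil (Pi (a : Nat). Nat)))))))


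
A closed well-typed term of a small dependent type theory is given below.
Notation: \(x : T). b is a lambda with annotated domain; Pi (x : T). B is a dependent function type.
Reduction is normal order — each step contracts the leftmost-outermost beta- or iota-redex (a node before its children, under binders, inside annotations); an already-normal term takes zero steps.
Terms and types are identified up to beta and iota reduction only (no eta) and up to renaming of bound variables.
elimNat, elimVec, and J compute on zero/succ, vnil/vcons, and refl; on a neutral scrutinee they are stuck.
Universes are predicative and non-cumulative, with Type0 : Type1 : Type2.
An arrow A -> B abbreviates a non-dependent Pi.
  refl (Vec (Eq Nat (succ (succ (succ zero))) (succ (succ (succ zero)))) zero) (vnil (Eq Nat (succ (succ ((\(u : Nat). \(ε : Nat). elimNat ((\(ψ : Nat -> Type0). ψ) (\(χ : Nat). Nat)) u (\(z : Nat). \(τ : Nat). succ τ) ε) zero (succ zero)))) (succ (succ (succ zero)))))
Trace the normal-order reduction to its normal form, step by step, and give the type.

reduction (normal order):
  refl (Vec (Eq Nat (succ (succ (succ zero))) (succ (succ (succ zero)))) zero) (vnil (Eq Nat (succ (succ ((\(u : Nat). \(ε : Nat). elimNat ((\(ψ : Nat -> Type0). ψ) (\(χ : Nat). Nat)) u (\(z : Nat). \(τ : Nat). succ τ) ε) zero (succ zero)))) (succ (succ (succ zero)))))
  ~> refl (Vec (Eq Nat (succ (succ (succ zero))) (succ (succ (succ zero)))) zero) (vnil (Eq Nat (succ (succ ((\(u : Nat). elimNat ((\(ε : Nat -> Type0). ε) (\(ψ : Nat). Nat)) zero (\(χ : Nat). \(z : Nat). succ z) u) (succ zero)))) (succ (succ (succ zero)))))
  ~> refl (Vec (Eq Nat (succ (succ (succ zero))) (succ (succ (succ zero)))) zero) (vnil (Eq Nat (succ (succ (elimNat ((\(u : Nat -> Type0). u) (\(ε : Nat). Nat)) zero (\(ψ : Nat). \(χ : Nat). succ χ) (succ zero)))) (succ (succ (succ zero)))))
  ~> refl (Vec (Eq Nat (succ (succ (succ zero))) (succ (succ (succ zero)))) zero) (vnil (Eq Nat (succ (succ ((\(u : Nat). \(ε : Nat). succ ε) zero (elimNat ((\(ψ : Nat -> Type0). ψ) (\(χ : Nat). Nat)) zero (\(z : Nat). \(τ : Nat). succ τ) zero)))) (succ (succ (succ zero)))))
  ~> refl (Vec (Eq Nat (succ (succ (succ zero))) (succ (succ (succ zero)))) zero) (vnil (Eq Nat (succ (succ ((\(u : Nat). succ u) (elimNat ((\(ε : Nat -> Type0). ε) (\(ψ : Nat). Nat)) zero (\(χ : Nat). \(z : Nat). succ z) zero)))) (succ (succ (succ zero)))))
  ~> refl (Vec (Eq Nat (succ (succ (succ zero))) (succ (succ (succ zero)))) zero) (vnil (Eq Nat (succ (succ (succ (elimNat ((\(u : Nat -> Type0). u) (\(ε : Nat). Nat)) zero (\(ψ : Nat). \(χ : Nat). succ χ) zero)))) (succ (succ (succ zero)))))
  ~> refl (Vec (Eq Nat (succ (succ (succ zero))) (succ (succ (succ zero)))) zero) (vnil (Eq Nat (succ (succ (succ zero))) (succ (succ (succ zero)))))
type:
  Eq (Vec (Eq Nat (succ (succ (succ zero))) (succ (succ (succ zero)))) zero) (vnil (Eq Nat (succ (succ (succ zero))) (succ (succ (succ zero))))) (vnil (Eq Nat (succ (succ (succ zero))) (succ (succ (succ zero)))))
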